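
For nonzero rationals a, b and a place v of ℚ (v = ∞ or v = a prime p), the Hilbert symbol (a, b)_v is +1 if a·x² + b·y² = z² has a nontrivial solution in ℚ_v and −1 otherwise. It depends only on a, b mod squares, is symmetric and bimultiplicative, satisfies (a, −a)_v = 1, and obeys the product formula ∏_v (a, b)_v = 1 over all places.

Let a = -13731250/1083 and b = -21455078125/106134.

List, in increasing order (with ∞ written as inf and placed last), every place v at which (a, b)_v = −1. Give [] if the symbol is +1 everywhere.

[2, 5, 13, inf]

Mod squares: a ≡ -390, b ≡ -78. Check v ∈ {∞, 2, 3, 5, 7, 13, 19}.
v=13: a=13^3·(≡4), b=13^3·(≡7) mod 13; (4|13)=+1, (7|13)=-1; (−1)^{3·3·6}·(+1)^3·(-1)^3 = -1.
v=19: a=19^-2·(≡4), b=19^-2·(≡6) mod 19; (4|19)=+1, (6|19)=+1; (−1)^{-2·-2·9}·(+1)^-2·(+1)^-2 = +1.
v=2: v_2(a)=1, v_2(b)=-1; units ≡ 5, 1 (mod 8); ε·ε+αω+βω = 0·0+1·0+-1·1 ≡ 1  ⇒  (a,b)_2 = -1.
v=5: a=5^5·(≡2), b=5^10·(≡2) mod 5; (2|5)=-1, (2|5)=-1; (−1)^{5·10·2}·(-1)^10·(-1)^5 = -1.
v=7: a=7^0·(≡4), b=7^-2·(≡3) mod 7; (4|7)=+1, (3|7)=-1; (−1)^{0·-2·3}·(+1)^-2·(-1)^0 = +1.
v=∞: -390 < 0 and -78 < 0  ⇒  (a,b)_∞ = -1.
v=3: a=3^-1·(≡2), b=3^-1·(≡1) mod 3; (2|3)=-1, (1|3)=+1; (−1)^{-1·-1·1}·(-1)^-1·(+1)^-1 = +1.
(-390, -78 / ℚ) ramifies at {2, 5, 13, ∞}: a division algebra.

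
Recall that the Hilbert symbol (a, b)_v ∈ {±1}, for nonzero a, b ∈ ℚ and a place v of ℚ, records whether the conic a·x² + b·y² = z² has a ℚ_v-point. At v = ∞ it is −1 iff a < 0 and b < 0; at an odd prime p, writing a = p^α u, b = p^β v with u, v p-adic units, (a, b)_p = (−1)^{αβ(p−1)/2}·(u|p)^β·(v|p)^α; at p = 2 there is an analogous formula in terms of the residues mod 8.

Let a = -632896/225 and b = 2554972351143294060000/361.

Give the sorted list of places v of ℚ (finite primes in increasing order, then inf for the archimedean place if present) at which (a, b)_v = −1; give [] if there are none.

Mod squares: a ≡ -9889, b ≡ 1054. Check v ∈ {∞, 2, 3, 5, 11, 17, 19, 29, 31}.
v=17: a=17^0·(≡12), b=17^3·(≡7) mod 17; (12|17)=-1, (7|17)=-1; (−1)^{0·3·8}·(-1)^3·(-1)^0 = -1.
v=19: a=19^0·(≡2), b=19^-2·(≡11) mod 19; (2|19)=-1, (11|19)=+1; (−1)^{0·-2·9}·(-1)^-2·(+1)^0 = +1.
v=2: v_2(a)=6, v_2(b)=5; units ≡ 7, 7 (mod 8); ε·ε+αω+βω = 1·1+6·0+5·0 ≡ 1  ⇒  (a,b)_2 = -1.
v=31: a=31^1·(≡21), b=31^1·(≡30) mod 31; (21|31)=-1, (30|31)=-1; (−1)^{1·1·15}·(-1)^1·(-1)^1 = -1.
v=∞: -9889 < 0 and 1054 > 0  ⇒  (a,b)_∞ = +1.
v=11: a=11^1·(≡1), b=11^4·(≡3) mod 11; (1|11)=+1, (3|11)=+1; (−1)^{1·4·5}·(+1)^4·(+1)^1 = +1.
v=3: a=3^-2·(≡2), b=3^4·(≡1) mod 3; (2|3)=-1, (1|3)=+1; (−1)^{-2·4·1}·(-1)^4·(+1)^-2 = +1.
v=29: a=29^1·(≡23), b=29^4·(≡12) mod 29; (23|29)=+1, (12|29)=-1; (−1)^{1·4·14}·(+1)^4·(-1)^1 = -1.
v=5: a=5^-2·(≡1), b=5^4·(≡1) mod 5; (1|5)=+1, (1|5)=+1; (−1)^{-2·4·2}·(+1)^4·(+1)^-2 = +1.
(-9889, 1054 / ℚ) ramifies at {2, 17, 29, 31}: a division algebra.

[2, 17, 29, 31]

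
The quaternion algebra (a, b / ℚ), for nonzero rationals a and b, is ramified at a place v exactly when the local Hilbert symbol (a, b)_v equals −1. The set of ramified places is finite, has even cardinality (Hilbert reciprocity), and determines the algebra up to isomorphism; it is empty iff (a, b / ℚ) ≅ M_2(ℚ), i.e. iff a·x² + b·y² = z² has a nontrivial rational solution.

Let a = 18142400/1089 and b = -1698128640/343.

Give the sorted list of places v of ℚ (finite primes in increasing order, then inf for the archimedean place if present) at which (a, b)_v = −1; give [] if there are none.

[2, 7]

Mod squares: a ≡ 11339, b ≡ -5159245. Check v ∈ {∞, 2, 3, 5, 7, 11, 13, 17, 23, 29}.
v=11: a=11^-2·(≡5), b=11^0·(≡6) mod 11; (5|11)=+1, (6|11)=-1; (−1)^{-2·0·5}·(+1)^0·(-1)^-2 = +1.
v=5: a=5^2·(≡4), b=5^1·(≡4) mod 5; (4|5)=+1, (4|5)=+1; (−1)^{2·1·2}·(+1)^1·(+1)^2 = +1.
v=23: a=23^1·(≡22), b=23^1·(≡12) mod 23; (22|23)=-1, (12|23)=+1; (−1)^{1·1·11}·(-1)^1·(+1)^1 = +1.
v=3: a=3^-2·(≡2), b=3^2·(≡2) mod 3; (2|3)=-1, (2|3)=-1; (−1)^{-2·2·1}·(-1)^2·(-1)^-2 = +1.
v=7: a=7^0·(≡6), b=7^-3·(≡2) mod 7; (6|7)=-1, (2|7)=+1; (−1)^{0·-3·3}·(-1)^-3·(+1)^0 = -1.
v=29: a=29^1·(≡8), b=29^1·(≡17) mod 29; (8|29)=-1, (17|29)=-1; (−1)^{1·1·14}·(-1)^1·(-1)^1 = +1.
v=∞: 11339 > 0 and -5159245 < 0  ⇒  (a,b)_∞ = +1.
v=13: a=13^0·(≡12), b=13^1·(≡4) mod 13; (12|13)=+1, (4|13)=+1; (−1)^{0·1·6}·(+1)^1·(+1)^0 = +1.
v=2: v_2(a)=6, v_2(b)=8; units ≡ 3, 3 (mod 8); ε·ε+αω+βω = 1·1+6·1+8·1 ≡ 1  ⇒  (a,b)_2 = -1.
v=17: a=17^1·(≡8), b=17^1·(≡2) mod 17; (8|17)=+1, (2|17)=+1; (−1)^{1·1·8}·(+1)^1·(+1)^1 = +1.
|Ram(11339, -5159245)| = 2, even; anisotropic at {2, 7}.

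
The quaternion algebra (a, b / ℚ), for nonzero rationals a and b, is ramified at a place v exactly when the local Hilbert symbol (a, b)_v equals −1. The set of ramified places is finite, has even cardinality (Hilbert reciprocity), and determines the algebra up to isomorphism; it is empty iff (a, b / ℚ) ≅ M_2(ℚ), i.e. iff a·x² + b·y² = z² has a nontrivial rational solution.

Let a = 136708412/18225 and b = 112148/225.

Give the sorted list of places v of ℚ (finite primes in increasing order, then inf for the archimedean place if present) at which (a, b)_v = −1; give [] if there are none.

[23, 53]

Mod squares: a ≡ 23, b ≡ 53. Check v ∈ {∞, 2, 3, 5, 23, 53}.
v=5: a=5^-2·(≡3), b=5^-2·(≡2) mod 5; (3|5)=-1, (2|5)=-1; (−1)^{-2·-2·2}·(-1)^-2·(-1)^-2 = +1.
v=2: v_2(a)=2, v_2(b)=2; units ≡ 7, 5 (mod 8); ε·ε+αω+βω = 1·0+2·1+2·0 ≡ 0  ⇒  (a,b)_2 = +1.
v=53: a=53^2·(≡51), b=53^1·(≡16) mod 53; (51|53)=-1, (16|53)=+1; (−1)^{2·1·26}·(-1)^1·(+1)^2 = -1.
v=∞: 23 > 0 and 53 > 0  ⇒  (a,b)_∞ = +1.
v=3: a=3^-6·(≡2), b=3^-2·(≡2) mod 3; (2|3)=-1, (2|3)=-1; (−1)^{-6·-2·1}·(-1)^-2·(-1)^-6 = +1.
v=23: a=23^3·(≡9), b=23^2·(≡22) mod 23; (9|23)=+1, (22|23)=-1; (−1)^{3·2·11}·(+1)^2·(-1)^3 = -1.
Ram(23, 53) = {23, 53}; no ℚ_23-point on the conic.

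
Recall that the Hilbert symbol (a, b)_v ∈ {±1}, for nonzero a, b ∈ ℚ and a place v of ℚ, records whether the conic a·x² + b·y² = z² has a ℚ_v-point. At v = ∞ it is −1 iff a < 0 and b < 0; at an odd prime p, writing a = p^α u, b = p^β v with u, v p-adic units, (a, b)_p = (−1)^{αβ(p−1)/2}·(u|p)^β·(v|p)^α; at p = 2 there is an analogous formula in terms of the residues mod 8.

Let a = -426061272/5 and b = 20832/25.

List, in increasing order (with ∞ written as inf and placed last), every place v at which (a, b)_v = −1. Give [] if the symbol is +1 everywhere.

(a, b) ≡ (-11310, 1302) mod (ℚ^×)²; places V = {2, 3, 5, 7, 13, 29, 31, ∞}.
(a,b)_7: α=2, u≡4; β=1, v≡2 (mod 7); (4|7)=+1, (2|7)=+1; sign (−1)^0·+1^1·+1^2 = +1.
(a,b)_5: α=-1, u≡3; β=-2, v≡2 (mod 5); (3|5)=-1, (2|5)=-1; sign (−1)^0·-1^-2·-1^-1 = -1.
(a,b)_29: α=1, u≡25; β=0, v≡12 (mod 29); (25|29)=+1, (12|29)=-1; sign (−1)^0·+1^0·-1^1 = -1.
(a,b)_2: α=3, β=5; u≡1, v≡3 (mod 8); ε(u)ε(v)=0·1, αω(v)=3·1, βω(u)=5·0; sum ≡ 1  ⇒  -1.
(a,b)_31: α=2, u≡2; β=1, v≡12 (mod 31); (2|31)=+1, (12|31)=-1; sign (−1)^0·+1^1·-1^2 = +1.
(a,b)_13: α=1, u≡1; β=0, v≡7 (mod 13); (1|13)=+1, (7|13)=-1; sign (−1)^0·+1^0·-1^1 = -1.
(a,b)_∞: sgn(-11310)=−, sgn(1302)=+, so +1.
(a,b)_3: α=1, u≡1; β=1, v≡2 (mod 3); (1|3)=+1, (2|3)=-1; sign (−1)^1·+1^1·-1^1 = +1.
|Ram(-11310, 1302)| = 4, even; anisotropic at {2, 5, 13, 29}.

[2, 5, 13, 29]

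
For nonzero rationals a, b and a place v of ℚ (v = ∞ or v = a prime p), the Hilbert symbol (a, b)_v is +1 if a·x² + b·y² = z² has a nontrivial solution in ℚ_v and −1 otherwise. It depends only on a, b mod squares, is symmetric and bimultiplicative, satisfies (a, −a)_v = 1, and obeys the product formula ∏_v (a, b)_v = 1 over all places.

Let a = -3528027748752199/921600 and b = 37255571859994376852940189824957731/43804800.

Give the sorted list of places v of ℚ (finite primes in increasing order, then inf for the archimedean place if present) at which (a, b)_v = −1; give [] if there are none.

Mod squares: a ≡ -45672319, b ≡ 81158. Check v ∈ {∞, 2, 3, 5, 7, 11, 13, 17, 23, 31, 37, 41, 47}.
v=37: a=37^1·(≡34), b=37^2·(≡13) mod 37; (34|37)=+1, (13|37)=-1; (−1)^{1·2·18}·(+1)^2·(-1)^1 = -1.
v=31: a=31^0·(≡3), b=31^3·(≡16) mod 31; (3|31)=-1, (16|31)=+1; (−1)^{0·3·15}·(-1)^3·(+1)^0 = -1.
v=17: a=17^3·(≡11), b=17^5·(≡14) mod 17; (11|17)=-1, (14|17)=-1; (−1)^{3·5·8}·(-1)^5·(-1)^3 = +1.
v=23: a=23^1·(≡11), b=23^2·(≡19) mod 23; (11|23)=-1, (19|23)=-1; (−1)^{1·2·11}·(-1)^2·(-1)^1 = -1.
v=47: a=47^2·(≡3), b=47^2·(≡8) mod 47; (3|47)=+1, (8|47)=+1; (−1)^{2·2·23}·(+1)^2·(+1)^2 = +1.
v=7: a=7^1·(≡5), b=7^5·(≡2) mod 7; (5|7)=-1, (2|7)=+1; (−1)^{1·5·3}·(-1)^5·(+1)^1 = +1.
v=41: a=41^1·(≡28), b=41^2·(≡3) mod 41; (28|41)=-1, (3|41)=-1; (−1)^{1·2·20}·(-1)^2·(-1)^1 = -1.
v=3: a=3^-2·(≡2), b=3^-4·(≡2) mod 3; (2|3)=-1, (2|3)=-1; (−1)^{-2·-4·1}·(-1)^-4·(-1)^-2 = +1.
v=2: v_2(a)=-12, v_2(b)=-7; units ≡ 1, 3 (mod 8); ε·ε+αω+βω = 0·1+-12·1+-7·0 ≡ 0  ⇒  (a,b)_2 = +1.
v=5: a=5^-2·(≡4), b=5^-2·(≡3) mod 5; (4|5)=+1, (3|5)=-1; (−1)^{-2·-2·2}·(+1)^-2·(-1)^-2 = +1.
v=13: a=13^0·(≡12), b=13^-2·(≡10) mod 13; (12|13)=+1, (10|13)=+1; (−1)^{0·-2·6}·(+1)^-2·(+1)^0 = +1.
v=∞: -45672319 < 0 and 81158 > 0  ⇒  (a,b)_∞ = +1.
v=11: a=11^3·(≡5), b=11^7·(≡10) mod 11; (5|11)=+1, (10|11)=-1; (−1)^{3·7·5}·(+1)^7·(-1)^3 = +1.
Ram(-45672319, 81158) = {23, 31, 37, 41}; no ℚ_23-point on the conic.

[23, 31, 37, 41]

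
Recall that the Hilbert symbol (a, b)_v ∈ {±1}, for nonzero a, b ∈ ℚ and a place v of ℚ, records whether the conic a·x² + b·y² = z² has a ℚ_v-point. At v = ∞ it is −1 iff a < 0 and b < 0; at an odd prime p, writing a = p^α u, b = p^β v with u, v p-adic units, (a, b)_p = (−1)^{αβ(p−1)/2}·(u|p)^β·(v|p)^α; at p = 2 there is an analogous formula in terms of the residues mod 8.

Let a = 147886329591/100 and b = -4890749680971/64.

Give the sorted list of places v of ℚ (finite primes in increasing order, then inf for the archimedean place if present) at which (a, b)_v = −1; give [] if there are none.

(a, b) ≡ (31, -2139) mod (ℚ^×)²; places V = {2, 3, 5, 7, 11, 13, 23, 31, ∞}.
(a,b)_3: α=2, u≡1; β=7, v≡1 (mod 3); (1|3)=+1, (1|3)=+1; sign (−1)^0·+1^7·+1^2 = +1.
(a,b)_31: α=1, u≡9; β=1, v≡3 (mod 31); (9|31)=+1, (3|31)=-1; sign (−1)^1·+1^1·-1^1 = +1.
(a,b)_5: α=-2, u≡4; β=0, v≡1 (mod 5); (4|5)=+1, (1|5)=+1; sign (−1)^0·+1^0·+1^-2 = +1.
(a,b)_∞: sgn(31)=+, sgn(-2139)=−, so +1.
(a,b)_2: α=-2, β=-6; u≡7, v≡5 (mod 8); ε(u)ε(v)=1·0, αω(v)=-2·1, βω(u)=-6·0; sum ≡ 0  ⇒  +1.
(a,b)_13: α=2, u≡6; β=0, v≡11 (mod 13); (6|13)=-1, (11|13)=-1; sign (−1)^0·-1^0·-1^2 = +1.
(a,b)_23: α=2, u≡8; β=3, v≡7 (mod 23); (8|23)=+1, (7|23)=-1; sign (−1)^0·+1^3·-1^2 = +1.
(a,b)_11: α=2, u≡3; β=2, v≡10 (mod 11); (3|11)=+1, (10|11)=-1; sign (−1)^0·+1^2·-1^2 = +1.
(a,b)_7: α=2, u≡3; β=2, v≡3 (mod 7); (3|7)=-1, (3|7)=-1; sign (−1)^0·-1^2·-1^2 = +1.
Ram(a, b) = ∅: the form 31·x² + -2139·y² − z² is isotropic over every ℚ_v, so by Hasse–Minkowski it is isotropic over ℚ.

[]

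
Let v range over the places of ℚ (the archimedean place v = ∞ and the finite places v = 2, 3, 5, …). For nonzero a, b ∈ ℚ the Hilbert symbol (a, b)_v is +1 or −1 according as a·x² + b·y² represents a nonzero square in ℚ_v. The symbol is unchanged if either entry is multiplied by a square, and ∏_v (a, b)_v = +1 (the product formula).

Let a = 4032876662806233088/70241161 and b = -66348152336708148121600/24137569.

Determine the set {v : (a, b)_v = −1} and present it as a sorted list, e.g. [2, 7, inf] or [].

Mod squares: a ≡ 37, b ≡ -717541. Check v ∈ {∞, 2, 5, 7, 11, 17, 19, 29, 37, 41, 43}.
v=29: a=29^-2·(≡19), b=29^0·(≡13) mod 29; (19|29)=-1, (13|29)=+1; (−1)^{-2·0·14}·(-1)^0·(+1)^-2 = +1.
v=11: a=11^2·(≡4), b=11^3·(≡10) mod 11; (4|11)=+1, (10|11)=-1; (−1)^{2·3·5}·(+1)^3·(-1)^2 = +1.
v=43: a=43^2·(≡20), b=43^3·(≡9) mod 43; (20|43)=-1, (9|43)=+1; (−1)^{2·3·21}·(-1)^3·(+1)^2 = -1.
v=2: v_2(a)=14, v_2(b)=12; units ≡ 5, 3 (mod 8); ε·ε+αω+βω = 0·1+14·1+12·1 ≡ 0  ⇒  (a,b)_2 = +1.
v=19: a=19^2·(≡14), b=19^0·(≡13) mod 19; (14|19)=-1, (13|19)=-1; (−1)^{2·0·9}·(-1)^0·(-1)^2 = +1.
v=37: a=37^1·(≡9), b=37^1·(≡23) mod 37; (9|37)=+1, (23|37)=-1; (−1)^{1·1·18}·(+1)^1·(-1)^1 = -1.
v=41: a=41^2·(≡25), b=41^3·(≡24) mod 41; (25|41)=+1, (24|41)=-1; (−1)^{2·3·20}·(+1)^3·(-1)^2 = +1.
v=5: a=5^0·(≡3), b=5^2·(≡4) mod 5; (3|5)=-1, (4|5)=+1; (−1)^{0·2·2}·(-1)^2·(+1)^0 = +1.
v=17: a=17^-4·(≡5), b=17^-6·(≡10) mod 17; (5|17)=-1, (10|17)=-1; (−1)^{-4·-6·8}·(-1)^-6·(-1)^-4 = +1.
v=∞: 37 > 0 and -717541 < 0  ⇒  (a,b)_∞ = +1.
v=7: a=7^2·(≡2), b=7^4·(≡1) mod 7; (2|7)=+1, (1|7)=+1; (−1)^{2·4·3}·(+1)^4·(+1)^2 = +1.
Ram(37, -717541) = {37, 43}; no ℚ_37-point on the conic.

[37, 43]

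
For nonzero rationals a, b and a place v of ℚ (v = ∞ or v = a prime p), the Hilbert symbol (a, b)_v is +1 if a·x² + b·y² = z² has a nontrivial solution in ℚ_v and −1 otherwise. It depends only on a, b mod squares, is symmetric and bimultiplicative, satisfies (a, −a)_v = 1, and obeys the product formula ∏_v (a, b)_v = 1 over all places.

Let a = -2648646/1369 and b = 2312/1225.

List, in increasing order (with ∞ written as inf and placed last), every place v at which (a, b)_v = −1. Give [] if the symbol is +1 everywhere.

Mod squares: a ≡ -6006, b ≡ 2. Check v ∈ {∞, 2, 3, 5, 7, 11, 13, 17, 37}.
v=∞: -6006 < 0 and 2 > 0  ⇒  (a,b)_∞ = +1.
v=37: a=37^-2·(≡36), b=37^0·(≡23) mod 37; (36|37)=+1, (23|37)=-1; (−1)^{-2·0·18}·(+1)^0·(-1)^-2 = +1.
v=5: a=5^0·(≡1), b=5^-2·(≡3) mod 5; (1|5)=+1, (3|5)=-1; (−1)^{0·-2·2}·(+1)^-2·(-1)^0 = +1.
v=2: v_2(a)=1, v_2(b)=3; units ≡ 5, 1 (mod 8); ε·ε+αω+βω = 0·0+1·0+3·1 ≡ 1  ⇒  (a,b)_2 = -1.
v=17: a=17^0·(≡10), b=17^2·(≡8) mod 17; (10|17)=-1, (8|17)=+1; (−1)^{0·2·8}·(-1)^2·(+1)^0 = +1.
v=13: a=13^1·(≡5), b=13^0·(≡8) mod 13; (5|13)=-1, (8|13)=-1; (−1)^{1·0·6}·(-1)^0·(-1)^1 = -1.
v=7: a=7^3·(≡5), b=7^-2·(≡4) mod 7; (5|7)=-1, (4|7)=+1; (−1)^{3·-2·3}·(-1)^-2·(+1)^3 = +1.
v=3: a=3^3·(≡2), b=3^0·(≡2) mod 3; (2|3)=-1, (2|3)=-1; (−1)^{3·0·1}·(-1)^0·(-1)^3 = -1.
v=11: a=11^1·(≡3), b=11^0·(≡6) mod 11; (3|11)=+1, (6|11)=-1; (−1)^{1·0·5}·(+1)^0·(-1)^1 = -1.
(-6006, 2 / ℚ) ramifies at {2, 3, 11, 13}: a division algebra.

[2, 3, 11, 13]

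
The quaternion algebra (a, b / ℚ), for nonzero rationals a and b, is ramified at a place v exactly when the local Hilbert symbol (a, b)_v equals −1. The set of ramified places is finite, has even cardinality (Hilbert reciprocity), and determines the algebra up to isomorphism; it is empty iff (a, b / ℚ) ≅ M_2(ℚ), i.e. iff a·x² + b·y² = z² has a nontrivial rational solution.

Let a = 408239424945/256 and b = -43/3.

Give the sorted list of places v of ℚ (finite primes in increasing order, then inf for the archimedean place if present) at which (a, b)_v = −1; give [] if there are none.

[3, 41]

(a, b) ≡ (202745, -129) mod (ℚ^×)²; places V = {2, 3, 5, 11, 23, 41, 43, ∞}.
(a,b)_5: α=1, u≡4; β=0, v≡4 (mod 5); (4|5)=+1, (4|5)=+1; sign (−1)^0·+1^0·+1^1 = +1.
(a,b)_3: α=2, u≡2; β=-1, v≡2 (mod 3); (2|3)=-1, (2|3)=-1; sign (−1)^0·-1^-1·-1^2 = -1.
(a,b)_∞: sgn(202745)=+, sgn(-129)=−, so +1.
(a,b)_23: α=1, u≡6; β=0, v≡1 (mod 23); (6|23)=+1, (1|23)=+1; sign (−1)^0·+1^0·+1^1 = +1.
(a,b)_43: α=3, u≡19; β=1, v≡14 (mod 43); (19|43)=-1, (14|43)=+1; sign (−1)^1·-1^1·+1^3 = +1.
(a,b)_41: α=1, u≡25; β=0, v≡13 (mod 41); (25|41)=+1, (13|41)=-1; sign (−1)^0·+1^0·-1^1 = -1.
(a,b)_11: α=2, u≡1; β=0, v≡4 (mod 11); (1|11)=+1, (4|11)=+1; sign (−1)^0·+1^0·+1^2 = +1.
(a,b)_2: α=-8, β=0; u≡1, v≡7 (mod 8); ε(u)ε(v)=0·1, αω(v)=-8·0, βω(u)=0·0; sum ≡ 0  ⇒  +1.
(202745, -129 / ℚ) ramifies at {3, 41}: a division algebra.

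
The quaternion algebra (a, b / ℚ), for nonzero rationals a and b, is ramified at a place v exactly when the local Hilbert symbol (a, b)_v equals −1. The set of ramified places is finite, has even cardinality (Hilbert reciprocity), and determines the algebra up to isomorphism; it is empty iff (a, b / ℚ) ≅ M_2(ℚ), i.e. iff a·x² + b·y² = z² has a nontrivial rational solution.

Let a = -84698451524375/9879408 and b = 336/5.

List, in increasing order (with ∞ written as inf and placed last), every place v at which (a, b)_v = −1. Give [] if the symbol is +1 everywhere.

(a, b) ≡ (-29393, 105) mod (ℚ^×)²; places V = {2, 3, 5, 7, 11, 13, 17, 19, 23, ∞}.
(a,b)_2: α=-4, β=4; u≡7, v≡1 (mod 8); ε(u)ε(v)=1·0, αω(v)=-4·0, βω(u)=4·0; sum ≡ 0  ⇒  +1.
(a,b)_17: α=1, u≡14; β=0, v≡6 (mod 17); (14|17)=-1, (6|17)=-1; sign (−1)^0·-1^0·-1^1 = -1.
(a,b)_3: α=-6, u≡1; β=1, v≡2 (mod 3); (1|3)=+1, (2|3)=-1; sign (−1)^0·+1^1·-1^-6 = +1.
(a,b)_13: α=3, u≡4; β=0, v≡10 (mod 13); (4|13)=+1, (10|13)=+1; sign (−1)^0·+1^0·+1^3 = +1.
(a,b)_∞: sgn(-29393)=−, sgn(105)=+, so +1.
(a,b)_7: α=-1, u≡1; β=1, v≡4 (mod 7); (1|7)=+1, (4|7)=+1; sign (−1)^1·+1^1·+1^-1 = -1.
(a,b)_11: α=-2, u≡8; β=0, v≡10 (mod 11); (8|11)=-1, (10|11)=-1; sign (−1)^0·-1^0·-1^-2 = +1.
(a,b)_5: α=4, u≡2; β=-1, v≡1 (mod 5); (2|5)=-1, (1|5)=+1; sign (−1)^0·-1^-1·+1^4 = -1.
(a,b)_23: α=2, u≡18; β=0, v≡12 (mod 23); (18|23)=+1, (12|23)=+1; sign (−1)^0·+1^0·+1^2 = +1.
(a,b)_19: α=3, u≡9; β=0, v≡14 (mod 19); (9|19)=+1, (14|19)=-1; sign (−1)^0·+1^0·-1^3 = -1.
(-29393, 105 / ℚ) ramifies at {5, 7, 17, 19}: a division algebra.

[5, 7, 17, 19]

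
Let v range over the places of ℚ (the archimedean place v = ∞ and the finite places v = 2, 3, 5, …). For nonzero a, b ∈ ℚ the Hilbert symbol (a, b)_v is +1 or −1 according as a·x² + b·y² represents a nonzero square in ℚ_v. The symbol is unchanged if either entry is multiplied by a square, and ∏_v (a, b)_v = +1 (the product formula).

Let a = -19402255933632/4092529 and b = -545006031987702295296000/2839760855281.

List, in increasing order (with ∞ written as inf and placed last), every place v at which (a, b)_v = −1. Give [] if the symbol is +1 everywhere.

[2, 3, 5, inf]

(a, b) ≡ (-3, -190) mod (ℚ^×)²; places V = {2, 3, 5, 7, 11, 13, 17, 19, ∞}.
(a,b)_17: α=-4, u≡5; β=-6, v≡7 (mod 17); (5|17)=-1, (7|17)=-1; sign (−1)^0·-1^-6·-1^-4 = +1.
(a,b)_5: α=0, u≡2; β=3, v≡2 (mod 5); (2|5)=-1, (2|5)=-1; sign (−1)^0·-1^3·-1^0 = -1.
(a,b)_13: α=4, u≡4; β=6, v≡11 (mod 13); (4|13)=+1, (11|13)=-1; sign (−1)^0·+1^6·-1^4 = +1.
(a,b)_7: α=-2, u≡4; β=-6, v≡6 (mod 7); (4|7)=+1, (6|7)=-1; sign (−1)^0·+1^-6·-1^-2 = +1.
(a,b)_19: α=2, u≡1; β=3, v≡4 (mod 19); (1|19)=+1, (4|19)=+1; sign (−1)^0·+1^3·+1^2 = +1.
(a,b)_3: α=5, u≡2; β=12, v≡2 (mod 3); (2|3)=-1, (2|3)=-1; sign (−1)^0·-1^12·-1^5 = -1.
(a,b)_2: α=6, β=11; u≡5, v≡1 (mod 8); ε(u)ε(v)=0·0, αω(v)=6·0, βω(u)=11·1; sum ≡ 1  ⇒  -1.
(a,b)_∞: sgn(-3)=−, sgn(-190)=−, so -1.
(a,b)_11: α=2, u≡2; β=2, v≡8 (mod 11); (2|11)=-1, (8|11)=-1; sign (−1)^0·-1^2·-1^2 = +1.
(-3, -190 / ℚ) ramifies at {2, 3, 5, ∞}: a division algebra.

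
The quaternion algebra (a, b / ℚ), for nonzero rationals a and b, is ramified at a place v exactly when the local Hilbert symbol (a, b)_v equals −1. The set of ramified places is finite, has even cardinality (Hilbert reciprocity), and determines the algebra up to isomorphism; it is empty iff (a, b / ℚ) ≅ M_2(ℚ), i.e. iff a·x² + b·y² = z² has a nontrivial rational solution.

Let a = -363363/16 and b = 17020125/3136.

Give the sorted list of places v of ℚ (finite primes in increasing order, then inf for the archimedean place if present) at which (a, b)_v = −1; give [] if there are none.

[3, 5, 7, 13]

(a, b) ≡ (-3003, 5) mod (ℚ^×)²; places V = {2, 3, 5, 7, 11, 13, 41, ∞}.
(a,b)_∞: sgn(-3003)=−, sgn(5)=+, so +1.
(a,b)_7: α=1, u≡5; β=-2, v≡3 (mod 7); (5|7)=-1, (3|7)=-1; sign (−1)^0·-1^-2·-1^1 = -1.
(a,b)_5: α=0, u≡2; β=3, v≡1 (mod 5); (2|5)=-1, (1|5)=+1; sign (−1)^0·-1^3·+1^0 = -1.
(a,b)_3: α=1, u≡1; β=4, v≡2 (mod 3); (1|3)=+1, (2|3)=-1; sign (−1)^0·+1^4·-1^1 = -1.
(a,b)_13: α=1, u≡4; β=0, v≡6 (mod 13); (4|13)=+1, (6|13)=-1; sign (−1)^0·+1^0·-1^1 = -1.
(a,b)_11: α=3, u≡7; β=0, v≡1 (mod 11); (7|11)=-1, (1|11)=+1; sign (−1)^0·-1^0·+1^3 = +1.
(a,b)_41: α=0, u≡32; β=2, v≡4 (mod 41); (32|41)=+1, (4|41)=+1; sign (−1)^0·+1^2·+1^0 = +1.
(a,b)_2: α=-4, β=-6; u≡5, v≡5 (mod 8); ε(u)ε(v)=0·0, αω(v)=-4·1, βω(u)=-6·1; sum ≡ 0  ⇒  +1.
Ram(-3003, 5) = {3, 5, 7, 13}; no ℚ_3-point on the conic.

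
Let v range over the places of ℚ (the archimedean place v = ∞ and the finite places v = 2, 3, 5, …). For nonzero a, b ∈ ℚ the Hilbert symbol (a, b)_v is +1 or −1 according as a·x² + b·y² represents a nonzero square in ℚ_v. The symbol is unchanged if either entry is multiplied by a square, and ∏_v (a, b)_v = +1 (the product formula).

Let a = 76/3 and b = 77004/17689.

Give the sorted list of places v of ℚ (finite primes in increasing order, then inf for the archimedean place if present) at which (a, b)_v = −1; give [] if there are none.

(a, b) ≡ (57, 2139) mod (ℚ^×)²; places V = {2, 3, 7, 19, 23, 31, ∞}.
(a,b)_7: α=0, u≡2; β=-2, v≡1 (mod 7); (2|7)=+1, (1|7)=+1; sign (−1)^0·+1^-2·+1^0 = +1.
(a,b)_19: α=1, u≡14; β=-2, v≡17 (mod 19); (14|19)=-1, (17|19)=+1; sign (−1)^0·-1^-2·+1^1 = +1.
(a,b)_2: α=2, β=2; u≡1, v≡3 (mod 8); ε(u)ε(v)=0·1, αω(v)=2·1, βω(u)=2·0; sum ≡ 0  ⇒  +1.
(a,b)_31: α=0, u≡15; β=1, v≡10 (mod 31); (15|31)=-1, (10|31)=+1; sign (−1)^0·-1^1·+1^0 = -1.
(a,b)_23: α=0, u≡10; β=1, v≡18 (mod 23); (10|23)=-1, (18|23)=+1; sign (−1)^0·-1^1·+1^0 = -1.
(a,b)_3: α=-1, u≡1; β=3, v≡2 (mod 3); (1|3)=+1, (2|3)=-1; sign (−1)^1·+1^3·-1^-1 = +1.
(a,b)_∞: sgn(57)=+, sgn(2139)=+, so +1.
(57, 2139 / ℚ) ramifies at {23, 31}: a division algebra.

[23, 31]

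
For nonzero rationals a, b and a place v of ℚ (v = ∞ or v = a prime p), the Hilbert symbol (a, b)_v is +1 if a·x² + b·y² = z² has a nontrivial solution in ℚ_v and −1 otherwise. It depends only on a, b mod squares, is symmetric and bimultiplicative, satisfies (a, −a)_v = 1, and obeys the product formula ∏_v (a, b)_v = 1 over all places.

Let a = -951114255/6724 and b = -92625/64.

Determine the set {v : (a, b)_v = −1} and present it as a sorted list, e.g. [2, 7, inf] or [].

Mod squares: a ≡ -114855, b ≡ -3705. Check v ∈ {∞, 2, 3, 5, 7, 13, 19, 31, 41}.
v=19: a=19^1·(≡5), b=19^1·(≡12) mod 19; (5|19)=+1, (12|19)=-1; (−1)^{1·1·9}·(+1)^1·(-1)^1 = +1.
v=∞: -114855 < 0 and -3705 < 0  ⇒  (a,b)_∞ = -1.
v=31: a=31^1·(≡11), b=31^0·(≡17) mod 31; (11|31)=-1, (17|31)=-1; (−1)^{1·0·15}·(-1)^0·(-1)^1 = -1.
v=7: a=7^2·(≡2), b=7^0·(≡6) mod 7; (2|7)=+1, (6|7)=-1; (−1)^{2·0·3}·(+1)^0·(-1)^2 = +1.
v=5: a=5^1·(≡1), b=5^3·(≡1) mod 5; (1|5)=+1, (1|5)=+1; (−1)^{1·3·2}·(+1)^3·(+1)^1 = +1.
v=3: a=3^1·(≡1), b=3^1·(≡1) mod 3; (1|3)=+1, (1|3)=+1; (−1)^{1·1·1}·(+1)^1·(+1)^1 = -1.
v=41: a=41^-2·(≡24), b=41^0·(≡14) mod 41; (24|41)=-1, (14|41)=-1; (−1)^{-2·0·20}·(-1)^0·(-1)^-2 = +1.
v=2: v_2(a)=-2, v_2(b)=-6; units ≡ 1, 7 (mod 8); ε·ε+αω+βω = 0·1+-2·0+-6·0 ≡ 0  ⇒  (a,b)_2 = +1.
v=13: a=13^3·(≡8), b=13^1·(≡1) mod 13; (8|13)=-1, (1|13)=+1; (−1)^{3·1·6}·(-1)^1·(+1)^3 = -1.
(-114855, -3705 / ℚ) ramifies at {3, 13, 31, ∞}: a division algebra.

[3, 13, 31, inf]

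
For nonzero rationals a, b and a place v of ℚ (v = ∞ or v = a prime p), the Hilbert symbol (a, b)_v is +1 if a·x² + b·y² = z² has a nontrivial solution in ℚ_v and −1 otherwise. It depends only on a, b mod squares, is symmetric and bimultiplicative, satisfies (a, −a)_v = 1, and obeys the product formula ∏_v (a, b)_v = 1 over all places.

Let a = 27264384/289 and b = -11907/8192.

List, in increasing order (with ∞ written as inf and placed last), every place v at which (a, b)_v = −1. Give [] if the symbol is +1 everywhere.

[3, 23]

(a, b) ≡ (966, -6) mod (ℚ^×)²; places V = {2, 3, 7, 17, 23, ∞}.
(a,b)_∞: sgn(966)=+, sgn(-6)=−, so +1.
(a,b)_23: α=1, u≡15; β=0, v≡19 (mod 23); (15|23)=-1, (19|23)=-1; sign (−1)^0·-1^0·-1^1 = -1.
(a,b)_2: α=7, β=-13; u≡3, v≡5 (mod 8); ε(u)ε(v)=1·0, αω(v)=7·1, βω(u)=-13·1; sum ≡ 0  ⇒  +1.
(a,b)_7: α=3, u≡5; β=2, v≡1 (mod 7); (5|7)=-1, (1|7)=+1; sign (−1)^0·-1^2·+1^3 = +1.
(a,b)_17: α=-2, u≡5; β=0, v≡12 (mod 17); (5|17)=-1, (12|17)=-1; sign (−1)^0·-1^0·-1^-2 = +1.
(a,b)_3: α=3, u≡1; β=5, v≡1 (mod 3); (1|3)=+1, (1|3)=+1; sign (−1)^1·+1^5·+1^3 = -1.
(966, -6 / ℚ) ramifies at {3, 23}: a division algebra.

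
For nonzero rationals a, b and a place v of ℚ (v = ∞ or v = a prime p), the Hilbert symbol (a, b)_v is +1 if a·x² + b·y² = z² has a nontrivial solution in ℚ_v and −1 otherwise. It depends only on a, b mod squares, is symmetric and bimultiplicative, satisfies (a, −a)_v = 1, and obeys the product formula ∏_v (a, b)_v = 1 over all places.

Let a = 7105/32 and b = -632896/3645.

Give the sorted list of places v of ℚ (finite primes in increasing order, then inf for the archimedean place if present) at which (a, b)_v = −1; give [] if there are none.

[2, 5, 29, 31]

Mod squares: a ≡ 290, b ≡ -49445. Check v ∈ {∞, 2, 3, 5, 7, 11, 29, 31}.
v=∞: 290 > 0 and -49445 < 0  ⇒  (a,b)_∞ = +1.
v=5: a=5^1·(≡3), b=5^-1·(≡1) mod 5; (3|5)=-1, (1|5)=+1; (−1)^{1·-1·2}·(-1)^-1·(+1)^1 = -1.
v=7: a=7^2·(≡3), b=7^0·(≡6) mod 7; (3|7)=-1, (6|7)=-1; (−1)^{2·0·3}·(-1)^0·(-1)^2 = +1.
v=2: v_2(a)=-5, v_2(b)=6; units ≡ 1, 3 (mod 8); ε·ε+αω+βω = 0·1+-5·1+6·0 ≡ 1  ⇒  (a,b)_2 = -1.
v=11: a=11^0·(≡1), b=11^1·(≡4) mod 11; (1|11)=+1, (4|11)=+1; (−1)^{0·1·5}·(+1)^1·(+1)^0 = +1.
v=3: a=3^0·(≡2), b=3^-6·(≡1) mod 3; (2|3)=-1, (1|3)=+1; (−1)^{0·-6·1}·(-1)^-6·(+1)^0 = +1.
v=29: a=29^1·(≡14), b=29^1·(≡5) mod 29; (14|29)=-1, (5|29)=+1; (−1)^{1·1·14}·(-1)^1·(+1)^1 = -1.
v=31: a=31^0·(≡6), b=31^1·(≡30) mod 31; (6|31)=-1, (30|31)=-1; (−1)^{0·1·15}·(-1)^1·(-1)^0 = -1.
|Ram(290, -49445)| = 4, even; anisotropic at {2, 5, 29, 31}.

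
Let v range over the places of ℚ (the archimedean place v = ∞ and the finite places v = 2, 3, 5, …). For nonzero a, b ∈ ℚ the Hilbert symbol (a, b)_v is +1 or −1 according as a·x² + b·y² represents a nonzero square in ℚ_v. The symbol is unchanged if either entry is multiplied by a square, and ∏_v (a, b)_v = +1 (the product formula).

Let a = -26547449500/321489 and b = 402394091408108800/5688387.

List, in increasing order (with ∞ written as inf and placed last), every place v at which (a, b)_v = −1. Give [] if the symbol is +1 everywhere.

Mod squares: a ≡ -55, b ≡ 39. Check v ∈ {∞, 2, 3, 5, 7, 11, 13, 17}.
v=5: a=5^3·(≡1), b=5^2·(≡1) mod 5; (1|5)=+1, (1|5)=+1; (−1)^{3·2·2}·(+1)^2·(+1)^3 = +1.
v=7: a=7^-2·(≡1), b=7^2·(≡2) mod 7; (1|7)=+1, (2|7)=+1; (−1)^{-2·2·3}·(+1)^2·(+1)^-2 = +1.
v=11: a=11^1·(≡7), b=11^2·(≡6) mod 11; (7|11)=-1, (6|11)=-1; (−1)^{1·2·5}·(-1)^2·(-1)^1 = -1.
v=3: a=3^-8·(≡2), b=3^-9·(≡1) mod 3; (2|3)=-1, (1|3)=+1; (−1)^{-8·-9·1}·(-1)^-9·(+1)^-8 = -1.
v=17: a=17^0·(≡13), b=17^-2·(≡14) mod 17; (13|17)=+1, (14|17)=-1; (−1)^{0·-2·8}·(+1)^-2·(-1)^0 = +1.
v=13: a=13^6·(≡1), b=13^9·(≡10) mod 13; (1|13)=+1, (10|13)=+1; (−1)^{6·9·6}·(+1)^9·(+1)^6 = +1.
v=2: v_2(a)=2, v_2(b)=8; units ≡ 1, 7 (mod 8); ε·ε+αω+βω = 0·1+2·0+8·0 ≡ 0  ⇒  (a,b)_2 = +1.
v=∞: -55 < 0 and 39 > 0  ⇒  (a,b)_∞ = +1.
|Ram(-55, 39)| = 2, even; anisotropic at {3, 11}.

[3, 11]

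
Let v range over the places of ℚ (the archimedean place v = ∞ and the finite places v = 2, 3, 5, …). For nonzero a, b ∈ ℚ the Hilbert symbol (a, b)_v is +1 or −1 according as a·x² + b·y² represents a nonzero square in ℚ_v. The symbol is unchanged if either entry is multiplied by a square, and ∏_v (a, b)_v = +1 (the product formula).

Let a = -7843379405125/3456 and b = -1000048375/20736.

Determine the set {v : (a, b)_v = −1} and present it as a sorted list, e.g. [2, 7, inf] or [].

Mod squares: a ≡ -6777870, b ≡ -138415. Check v ∈ {∞, 2, 3, 5, 11, 17, 19, 23, 31, 47}.
v=17: a=17^2·(≡4), b=17^2·(≡2) mod 17; (4|17)=+1, (2|17)=+1; (−1)^{2·2·8}·(+1)^2·(+1)^2 = +1.
v=∞: -6777870 < 0 and -138415 < 0  ⇒  (a,b)_∞ = -1.
v=5: a=5^3·(≡4), b=5^3·(≡3) mod 5; (4|5)=+1, (3|5)=-1; (−1)^{3·3·2}·(+1)^3·(-1)^3 = -1.
v=11: a=11^1·(≡7), b=11^0·(≡4) mod 11; (7|11)=-1, (4|11)=+1; (−1)^{1·0·5}·(-1)^0·(+1)^1 = +1.
v=23: a=23^1·(≡2), b=23^0·(≡21) mod 23; (2|23)=+1, (21|23)=-1; (−1)^{1·0·11}·(+1)^0·(-1)^1 = -1.
v=47: a=47^1·(≡33), b=47^1·(≡3) mod 47; (33|47)=-1, (3|47)=+1; (−1)^{1·1·23}·(-1)^1·(+1)^1 = +1.
v=3: a=3^-3·(≡1), b=3^-4·(≡2) mod 3; (1|3)=+1, (2|3)=-1; (−1)^{-3·-4·1}·(+1)^-4·(-1)^-3 = -1.
v=19: a=19^1·(≡15), b=19^1·(≡16) mod 19; (15|19)=-1, (16|19)=+1; (−1)^{1·1·9}·(-1)^1·(+1)^1 = +1.
v=2: v_2(a)=-7, v_2(b)=-8; units ≡ 1, 1 (mod 8); ε·ε+αω+βω = 0·0+-7·0+-8·0 ≡ 0  ⇒  (a,b)_2 = +1.
v=31: a=31^2·(≡20), b=31^1·(≡11) mod 31; (20|31)=+1, (11|31)=-1; (−1)^{2·1·15}·(+1)^1·(-1)^2 = +1.
Ram(-6777870, -138415) = {3, 5, 23, ∞}; no ℚ_3-point on the conic.

[3, 5, 23, inf]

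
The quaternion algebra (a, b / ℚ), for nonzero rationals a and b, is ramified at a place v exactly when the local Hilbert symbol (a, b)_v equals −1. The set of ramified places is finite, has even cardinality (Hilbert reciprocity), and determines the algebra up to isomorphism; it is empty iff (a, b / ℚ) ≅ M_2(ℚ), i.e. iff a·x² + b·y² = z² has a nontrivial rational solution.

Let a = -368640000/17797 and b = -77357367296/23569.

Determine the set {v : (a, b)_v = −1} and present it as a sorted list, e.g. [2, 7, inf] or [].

Mod squares: a ≡ -13, b ≡ -6290999. Check v ∈ {∞, 2, 3, 5, 7, 11, 13, 19, 29, 37, 41}.
v=2: v_2(a)=16, v_2(b)=14; units ≡ 3, 1 (mod 8); ε·ε+αω+βω = 1·0+16·0+14·1 ≡ 0  ⇒  (a,b)_2 = +1.
v=37: a=37^-2·(≡5), b=37^-1·(≡34) mod 37; (5|37)=-1, (34|37)=+1; (−1)^{-2·-1·18}·(-1)^-1·(+1)^-2 = -1.
v=3: a=3^2·(≡2), b=3^0·(≡1) mod 3; (2|3)=-1, (1|3)=+1; (−1)^{2·0·1}·(-1)^0·(+1)^2 = +1.
v=11: a=11^0·(≡3), b=11^1·(≡3) mod 11; (3|11)=+1, (3|11)=+1; (−1)^{0·1·5}·(+1)^1·(+1)^0 = +1.
v=41: a=41^0·(≡34), b=41^1·(≡13) mod 41; (34|41)=-1, (13|41)=-1; (−1)^{0·1·20}·(-1)^1·(-1)^0 = -1.
v=13: a=13^-1·(≡3), b=13^-1·(≡2) mod 13; (3|13)=+1, (2|13)=-1; (−1)^{-1·-1·6}·(+1)^-1·(-1)^-1 = -1.
v=∞: -13 < 0 and -6290999 < 0  ⇒  (a,b)_∞ = -1.
v=5: a=5^4·(≡3), b=5^0·(≡1) mod 5; (3|5)=-1, (1|5)=+1; (−1)^{4·0·2}·(-1)^0·(+1)^4 = +1.
v=29: a=29^0·(≡23), b=29^1·(≡3) mod 29; (23|29)=+1, (3|29)=-1; (−1)^{0·1·14}·(+1)^1·(-1)^0 = +1.
v=19: a=19^0·(≡4), b=19^2·(≡8) mod 19; (4|19)=+1, (8|19)=-1; (−1)^{0·2·9}·(+1)^2·(-1)^0 = +1.
v=7: a=7^0·(≡2), b=7^-2·(≡3) mod 7; (2|7)=+1, (3|7)=-1; (−1)^{0·-2·3}·(+1)^-2·(-1)^0 = +1.
Ram(-13, -6290999) = {13, 37, 41, ∞}; no ℚ_13-point on the conic.

[13, 37, 41, inf]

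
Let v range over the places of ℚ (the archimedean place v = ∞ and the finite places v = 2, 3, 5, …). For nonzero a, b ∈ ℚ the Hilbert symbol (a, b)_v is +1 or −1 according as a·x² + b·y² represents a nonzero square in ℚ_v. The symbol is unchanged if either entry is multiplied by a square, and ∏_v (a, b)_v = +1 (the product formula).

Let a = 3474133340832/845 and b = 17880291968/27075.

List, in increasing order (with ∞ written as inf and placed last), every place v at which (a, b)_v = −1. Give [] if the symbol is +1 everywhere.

[29, 47]

(a, b) ≡ (12307890, 57246) mod (ℚ^×)²; places V = {2, 3, 5, 7, 11, 13, 19, 29, 43, 47, ∞}.
(a,b)_13: α=-2, u≡10; β=0, v≡5 (mod 13); (10|13)=+1, (5|13)=-1; sign (−1)^0·+1^0·-1^-2 = +1.
(a,b)_43: α=1, u≡39; β=0, v≡36 (mod 43); (39|43)=-1, (36|43)=+1; sign (−1)^0·-1^0·+1^1 = +1.
(a,b)_7: α=1, u≡3; β=1, v≡2 (mod 7); (3|7)=-1, (2|7)=+1; sign (−1)^1·-1^1·+1^1 = +1.
(a,b)_3: α=7, u≡1; β=-1, v≡2 (mod 3); (1|3)=+1, (2|3)=-1; sign (−1)^1·+1^-1·-1^7 = +1.
(a,b)_29: α=1, u≡7; β=1, v≡12 (mod 29); (7|29)=+1, (12|29)=-1; sign (−1)^0·+1^1·-1^1 = -1.
(a,b)_2: α=5, β=7; u≡1, v≡7 (mod 8); ε(u)ε(v)=0·1, αω(v)=5·0, βω(u)=7·0; sum ≡ 0  ⇒  +1.
(a,b)_5: α=-1, u≡3; β=-2, v≡1 (mod 5); (3|5)=-1, (1|5)=+1; sign (−1)^0·-1^-2·+1^-1 = +1.
(a,b)_19: α=0, u≡12; β=-2, v≡13 (mod 19); (12|19)=-1, (13|19)=-1; sign (−1)^0·-1^-2·-1^0 = +1.
(a,b)_47: α=1, u≡22; β=1, v≡38 (mod 47); (22|47)=-1, (38|47)=-1; sign (−1)^1·-1^1·-1^1 = -1.
(a,b)_11: α=2, u≡4; β=4, v≡7 (mod 11); (4|11)=+1, (7|11)=-1; sign (−1)^0·+1^4·-1^2 = +1.
(a,b)_∞: sgn(12307890)=+, sgn(57246)=+, so +1.
|Ram(12307890, 57246)| = 2, even; anisotropic at {29, 47}.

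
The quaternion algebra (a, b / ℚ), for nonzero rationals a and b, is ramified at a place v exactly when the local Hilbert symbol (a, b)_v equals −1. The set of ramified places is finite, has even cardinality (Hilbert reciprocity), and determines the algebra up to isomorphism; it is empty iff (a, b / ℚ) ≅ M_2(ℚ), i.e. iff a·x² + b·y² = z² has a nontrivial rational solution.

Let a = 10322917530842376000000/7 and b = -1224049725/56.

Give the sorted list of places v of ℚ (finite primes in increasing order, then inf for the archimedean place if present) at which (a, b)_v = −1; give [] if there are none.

Mod squares: a ≡ 238, b ≡ -8806. Check v ∈ {∞, 2, 3, 5, 7, 17, 19, 31, 37}.
v=2: v_2(a)=9, v_2(b)=-3; units ≡ 7, 5 (mod 8); ε·ε+αω+βω = 1·0+9·1+-3·0 ≡ 1  ⇒  (a,b)_2 = -1.
v=3: a=3^12·(≡1), b=3^4·(≡2) mod 3; (1|3)=+1, (2|3)=-1; (−1)^{12·4·1}·(+1)^4·(-1)^12 = +1.
v=17: a=17^3·(≡7), b=17^1·(≡13) mod 17; (7|17)=-1, (13|17)=+1; (−1)^{3·1·8}·(-1)^1·(+1)^3 = -1.
v=∞: 238 > 0 and -8806 < 0  ⇒  (a,b)_∞ = +1.
v=5: a=5^6·(≡2), b=5^2·(≡1) mod 5; (2|5)=-1, (1|5)=+1; (−1)^{6·2·2}·(-1)^2·(+1)^6 = +1.
v=7: a=7^-1·(≡5), b=7^-1·(≡4) mod 7; (5|7)=-1, (4|7)=+1; (−1)^{-1·-1·3}·(-1)^-1·(+1)^-1 = +1.
v=31: a=31^0·(≡29), b=31^2·(≡15) mod 31; (29|31)=-1, (15|31)=-1; (−1)^{0·2·15}·(-1)^2·(-1)^0 = +1.
v=19: a=19^2·(≡12), b=19^0·(≡14) mod 19; (12|19)=-1, (14|19)=-1; (−1)^{2·0·9}·(-1)^0·(-1)^2 = +1.
v=37: a=37^2·(≡30), b=37^1·(≡30) mod 37; (30|37)=+1, (30|37)=+1; (−1)^{2·1·18}·(+1)^1·(+1)^2 = +1.
Ram(238, -8806) = {2, 17}; no ℚ_2-point on the conic.

[2, 17]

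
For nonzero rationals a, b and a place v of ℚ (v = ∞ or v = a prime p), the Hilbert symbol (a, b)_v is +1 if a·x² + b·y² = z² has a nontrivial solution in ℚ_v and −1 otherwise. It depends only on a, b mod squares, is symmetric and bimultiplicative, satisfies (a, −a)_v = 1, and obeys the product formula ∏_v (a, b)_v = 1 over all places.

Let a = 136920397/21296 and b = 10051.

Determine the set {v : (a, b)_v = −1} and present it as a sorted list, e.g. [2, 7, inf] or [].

(a, b) ≡ (5423, 19) mod (ℚ^×)²; places V = {2, 11, 17, 19, 23, 29, 31, ∞}.
(a,b)_19: α=0, u≡2; β=1, v≡16 (mod 19); (2|19)=-1, (16|19)=+1; sign (−1)^0·-1^1·+1^0 = -1.
(a,b)_29: α=1, u≡28; β=0, v≡17 (mod 29); (28|29)=+1, (17|29)=-1; sign (−1)^0·+1^0·-1^1 = -1.
(a,b)_17: α=3, u≡9; β=0, v≡4 (mod 17); (9|17)=+1, (4|17)=+1; sign (−1)^0·+1^0·+1^3 = +1.
(a,b)_31: α=2, u≡30; β=0, v≡7 (mod 31); (30|31)=-1, (7|31)=+1; sign (−1)^0·-1^0·+1^2 = +1.
(a,b)_11: α=-3, u≡4; β=0, v≡8 (mod 11); (4|11)=+1, (8|11)=-1; sign (−1)^0·+1^0·-1^-3 = -1.
(a,b)_2: α=-4, β=0; u≡7, v≡3 (mod 8); ε(u)ε(v)=1·1, αω(v)=-4·1, βω(u)=0·0; sum ≡ 1  ⇒  -1.
(a,b)_∞: sgn(5423)=+, sgn(19)=+, so +1.
(a,b)_23: α=0, u≡3; β=2, v≡19 (mod 23); (3|23)=+1, (19|23)=-1; sign (−1)^0·+1^2·-1^0 = +1.
|Ram(5423, 19)| = 4, even; anisotropic at {2, 11, 19, 29}.

[2, 11, 19, 29]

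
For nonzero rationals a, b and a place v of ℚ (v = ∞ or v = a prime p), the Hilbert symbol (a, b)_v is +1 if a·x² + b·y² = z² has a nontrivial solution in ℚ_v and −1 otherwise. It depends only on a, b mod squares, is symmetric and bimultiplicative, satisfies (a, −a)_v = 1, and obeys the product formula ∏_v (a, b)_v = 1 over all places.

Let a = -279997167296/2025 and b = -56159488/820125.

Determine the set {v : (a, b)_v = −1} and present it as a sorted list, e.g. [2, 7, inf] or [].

Mod squares: a ≡ -11, b ≡ -185. Check v ∈ {∞, 2, 3, 5, 7, 11, 37}.
v=3: a=3^-4·(≡1), b=3^-8·(≡1) mod 3; (1|3)=+1, (1|3)=+1; (−1)^{-4·-8·1}·(+1)^-8·(+1)^-4 = +1.
v=∞: -11 < 0 and -185 < 0  ⇒  (a,b)_∞ = -1.
v=7: a=7^4·(≡5), b=7^2·(≡1) mod 7; (5|7)=-1, (1|7)=+1; (−1)^{4·2·3}·(-1)^2·(+1)^4 = +1.
v=37: a=37^2·(≡33), b=37^1·(≡18) mod 37; (33|37)=+1, (18|37)=-1; (−1)^{2·1·18}·(+1)^1·(-1)^2 = +1.
v=11: a=11^3·(≡8), b=11^2·(≡8) mod 11; (8|11)=-1, (8|11)=-1; (−1)^{3·2·5}·(-1)^2·(-1)^3 = -1.
v=2: v_2(a)=6, v_2(b)=8; units ≡ 5, 7 (mod 8); ε·ε+αω+βω = 0·1+6·0+8·1 ≡ 0  ⇒  (a,b)_2 = +1.
v=5: a=5^-2·(≡4), b=5^-3·(≡2) mod 5; (4|5)=+1, (2|5)=-1; (−1)^{-2·-3·2}·(+1)^-3·(-1)^-2 = +1.
(-11, -185 / ℚ) ramifies at {11, ∞}: a division algebra.

[11, inf]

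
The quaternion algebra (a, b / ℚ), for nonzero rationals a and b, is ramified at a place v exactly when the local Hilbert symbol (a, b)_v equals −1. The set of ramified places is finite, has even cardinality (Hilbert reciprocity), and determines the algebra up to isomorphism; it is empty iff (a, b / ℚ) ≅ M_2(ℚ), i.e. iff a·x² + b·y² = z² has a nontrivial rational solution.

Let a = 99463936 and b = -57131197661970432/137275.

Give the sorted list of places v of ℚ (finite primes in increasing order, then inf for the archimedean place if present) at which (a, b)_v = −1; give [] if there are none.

[2, 11, 13, 19]

Mod squares: a ≡ 19, b ≡ -2717. Check v ∈ {∞, 2, 3, 5, 7, 11, 13, 17, 19}.
v=5: a=5^0·(≡1), b=5^-2·(≡3) mod 5; (1|5)=+1, (3|5)=-1; (−1)^{0·-2·2}·(+1)^-2·(-1)^0 = +1.
v=7: a=7^0·(≡5), b=7^2·(≡6) mod 7; (5|7)=-1, (6|7)=-1; (−1)^{0·2·3}·(-1)^2·(-1)^0 = +1.
v=∞: 19 > 0 and -2717 < 0  ⇒  (a,b)_∞ = +1.
v=2: v_2(a)=8, v_2(b)=18; units ≡ 3, 3 (mod 8); ε·ε+αω+βω = 1·1+8·1+18·1 ≡ 1  ⇒  (a,b)_2 = -1.
v=13: a=13^2·(≡8), b=13^5·(≡1) mod 13; (8|13)=-1, (1|13)=+1; (−1)^{2·5·6}·(-1)^5·(+1)^2 = -1.
v=3: a=3^0·(≡1), b=3^2·(≡1) mod 3; (1|3)=+1, (1|3)=+1; (−1)^{0·2·1}·(+1)^2·(+1)^0 = +1.
v=17: a=17^0·(≡13), b=17^-2·(≡12) mod 17; (13|17)=+1, (12|17)=-1; (−1)^{0·-2·8}·(+1)^-2·(-1)^0 = +1.
v=19: a=19^1·(≡7), b=19^-1·(≡4) mod 19; (7|19)=+1, (4|19)=+1; (−1)^{1·-1·9}·(+1)^-1·(+1)^1 = -1.
v=11: a=11^2·(≡8), b=11^3·(≡6) mod 11; (8|11)=-1, (6|11)=-1; (−1)^{2·3·5}·(-1)^3·(-1)^2 = -1.
|Ram(19, -2717)| = 4, even; anisotropic at {2, 11, 13, 19}.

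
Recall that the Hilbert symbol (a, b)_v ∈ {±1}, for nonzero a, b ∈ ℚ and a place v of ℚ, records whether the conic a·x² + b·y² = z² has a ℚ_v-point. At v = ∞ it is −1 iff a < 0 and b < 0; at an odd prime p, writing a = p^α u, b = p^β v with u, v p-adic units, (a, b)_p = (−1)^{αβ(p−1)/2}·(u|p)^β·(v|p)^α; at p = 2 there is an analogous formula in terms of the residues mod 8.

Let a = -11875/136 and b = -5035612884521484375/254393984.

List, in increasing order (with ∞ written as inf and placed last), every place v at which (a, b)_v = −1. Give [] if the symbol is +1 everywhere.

[3, 17, 19, inf]

(a, b) ≡ (-646, -81510) mod (ℚ^×)²; places V = {2, 3, 5, 11, 13, 17, 19, 23, ∞}.
(a,b)_19: α=1, u≡7; β=3, v≡17 (mod 19); (7|19)=+1, (17|19)=+1; sign (−1)^1·+1^3·+1^1 = -1.
(a,b)_13: α=0, u≡12; β=-1, v≡3 (mod 13); (12|13)=+1, (3|13)=+1; sign (−1)^0·+1^-1·+1^0 = +1.
(a,b)_3: α=0, u≡2; β=7, v≡1 (mod 3); (2|3)=-1, (1|3)=+1; sign (−1)^0·-1^7·+1^0 = -1.
(a,b)_2: α=-3, β=-7; u≡5, v≡5 (mod 8); ε(u)ε(v)=0·0, αω(v)=-3·1, βω(u)=-7·1; sum ≡ 0  ⇒  +1.
(a,b)_23: α=0, u≡15; β=-2, v≡6 (mod 23); (15|23)=-1, (6|23)=+1; sign (−1)^0·-1^-2·+1^0 = +1.
(a,b)_∞: sgn(-646)=−, sgn(-81510)=−, so -1.
(a,b)_17: α=-1, u≡1; β=-2, v≡11 (mod 17); (1|17)=+1, (11|17)=-1; sign (−1)^0·+1^-2·-1^-1 = -1.
(a,b)_5: α=4, u≡1; β=15, v≡3 (mod 5); (1|5)=+1, (3|5)=-1; sign (−1)^0·+1^15·-1^4 = +1.
(a,b)_11: α=0, u≡4; β=1, v≡5 (mod 11); (4|11)=+1, (5|11)=+1; sign (−1)^0·+1^1·+1^0 = +1.
|Ram(-646, -81510)| = 4, even; anisotropic at {3, 17, 19, ∞}.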